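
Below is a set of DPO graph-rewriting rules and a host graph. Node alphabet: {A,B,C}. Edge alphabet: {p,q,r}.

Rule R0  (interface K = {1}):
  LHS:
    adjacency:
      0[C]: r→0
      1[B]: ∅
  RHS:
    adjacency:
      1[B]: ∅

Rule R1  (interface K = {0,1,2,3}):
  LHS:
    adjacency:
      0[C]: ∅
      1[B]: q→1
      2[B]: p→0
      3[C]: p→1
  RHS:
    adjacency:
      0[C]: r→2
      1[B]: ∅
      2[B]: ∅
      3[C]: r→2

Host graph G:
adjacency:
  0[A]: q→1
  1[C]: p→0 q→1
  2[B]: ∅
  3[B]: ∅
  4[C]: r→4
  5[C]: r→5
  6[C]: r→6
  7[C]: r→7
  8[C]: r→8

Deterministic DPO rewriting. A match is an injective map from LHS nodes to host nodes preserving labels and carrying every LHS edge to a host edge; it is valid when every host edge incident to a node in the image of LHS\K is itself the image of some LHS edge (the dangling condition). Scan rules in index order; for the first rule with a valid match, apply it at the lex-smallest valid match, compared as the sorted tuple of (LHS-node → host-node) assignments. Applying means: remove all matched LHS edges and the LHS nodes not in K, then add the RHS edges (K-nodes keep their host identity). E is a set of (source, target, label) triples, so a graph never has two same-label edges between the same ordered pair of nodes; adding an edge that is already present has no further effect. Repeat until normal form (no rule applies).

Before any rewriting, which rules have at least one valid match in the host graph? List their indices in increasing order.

Answer: [R0]

Derivation:
R0: 10 valid matches — {0↦4, 1↦2}, {0↦4, 1↦3}, {0↦5, 1↦2} (+7 more)
R1: no valid match — LHS pattern not found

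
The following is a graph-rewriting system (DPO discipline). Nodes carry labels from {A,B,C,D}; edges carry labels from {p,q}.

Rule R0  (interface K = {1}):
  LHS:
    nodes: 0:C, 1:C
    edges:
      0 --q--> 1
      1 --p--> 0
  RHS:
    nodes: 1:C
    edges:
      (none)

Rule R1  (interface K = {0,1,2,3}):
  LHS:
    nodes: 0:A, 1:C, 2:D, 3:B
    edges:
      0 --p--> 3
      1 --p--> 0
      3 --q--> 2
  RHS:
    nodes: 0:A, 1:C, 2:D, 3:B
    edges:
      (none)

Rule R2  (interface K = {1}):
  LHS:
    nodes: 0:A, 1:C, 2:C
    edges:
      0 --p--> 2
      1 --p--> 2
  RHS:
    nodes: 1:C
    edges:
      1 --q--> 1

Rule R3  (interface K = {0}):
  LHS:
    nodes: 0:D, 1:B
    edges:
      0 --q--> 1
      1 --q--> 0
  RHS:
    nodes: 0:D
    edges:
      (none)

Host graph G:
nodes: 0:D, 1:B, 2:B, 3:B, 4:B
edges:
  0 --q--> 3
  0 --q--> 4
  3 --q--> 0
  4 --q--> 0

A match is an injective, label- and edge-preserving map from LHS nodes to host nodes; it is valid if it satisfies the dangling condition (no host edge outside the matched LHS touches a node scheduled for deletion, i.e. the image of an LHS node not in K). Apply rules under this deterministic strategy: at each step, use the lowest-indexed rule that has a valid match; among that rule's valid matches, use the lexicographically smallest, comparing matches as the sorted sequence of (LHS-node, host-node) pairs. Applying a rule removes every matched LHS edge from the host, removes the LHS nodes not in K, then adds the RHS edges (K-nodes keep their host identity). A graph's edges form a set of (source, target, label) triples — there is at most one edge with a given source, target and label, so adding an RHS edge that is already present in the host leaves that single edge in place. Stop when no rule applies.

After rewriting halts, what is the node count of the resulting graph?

Answer: 3

Rewrite trace:
[0] host  ⇒  5 nodes, 4 edges  {0-q->3 0-q->4 3-q->0 4-q->0}
[1] R3 @ {0↦0, 1↦3}  ⇒  4 nodes, 2 edges  {0-q->4 4-q->0}
[2] R3 @ {0↦0, 1↦4}  ⇒  3 nodes, 0 edges  {∅}
final graph: no rule applies after step 2
NF nodes: {0:D, 1:B, 2:B}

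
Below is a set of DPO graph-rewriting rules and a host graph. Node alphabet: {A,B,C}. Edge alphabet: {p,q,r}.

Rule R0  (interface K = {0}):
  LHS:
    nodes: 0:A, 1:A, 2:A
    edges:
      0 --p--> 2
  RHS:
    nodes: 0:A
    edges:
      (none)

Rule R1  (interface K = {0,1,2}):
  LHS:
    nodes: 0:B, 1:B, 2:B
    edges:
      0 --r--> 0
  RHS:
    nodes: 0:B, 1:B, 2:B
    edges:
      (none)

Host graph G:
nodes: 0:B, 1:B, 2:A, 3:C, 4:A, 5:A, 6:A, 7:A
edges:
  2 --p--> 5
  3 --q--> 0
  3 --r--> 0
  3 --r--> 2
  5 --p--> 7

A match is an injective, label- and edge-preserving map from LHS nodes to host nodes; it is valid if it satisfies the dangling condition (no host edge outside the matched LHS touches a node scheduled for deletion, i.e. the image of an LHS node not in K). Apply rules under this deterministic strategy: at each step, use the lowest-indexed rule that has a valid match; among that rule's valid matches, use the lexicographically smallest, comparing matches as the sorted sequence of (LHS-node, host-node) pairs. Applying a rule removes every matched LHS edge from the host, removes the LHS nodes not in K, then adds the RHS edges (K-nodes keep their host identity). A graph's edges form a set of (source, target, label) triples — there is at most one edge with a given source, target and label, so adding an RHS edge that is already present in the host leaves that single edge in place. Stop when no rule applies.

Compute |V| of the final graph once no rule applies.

Answer: 4

Rewrite trace:
[0] host  ⇒  8 nodes, 5 edges  {2-p->5 3-q->0 3-r->0 3-r->2 5-p->7}
[1] R0 @ {0↦5, 1↦4, 2↦7}  ⇒  6 nodes, 4 edges  {2-p->5 3-q->0 3-r->0 3-r->2}
[2] R0 @ {0↦2, 1↦6, 2↦5}  ⇒  4 nodes, 3 edges  {3-q->0 3-r->0 3-r->2}
final graph: no rule applies after step 2
NF nodes: {0:B, 1:B, 2:A, 3:C}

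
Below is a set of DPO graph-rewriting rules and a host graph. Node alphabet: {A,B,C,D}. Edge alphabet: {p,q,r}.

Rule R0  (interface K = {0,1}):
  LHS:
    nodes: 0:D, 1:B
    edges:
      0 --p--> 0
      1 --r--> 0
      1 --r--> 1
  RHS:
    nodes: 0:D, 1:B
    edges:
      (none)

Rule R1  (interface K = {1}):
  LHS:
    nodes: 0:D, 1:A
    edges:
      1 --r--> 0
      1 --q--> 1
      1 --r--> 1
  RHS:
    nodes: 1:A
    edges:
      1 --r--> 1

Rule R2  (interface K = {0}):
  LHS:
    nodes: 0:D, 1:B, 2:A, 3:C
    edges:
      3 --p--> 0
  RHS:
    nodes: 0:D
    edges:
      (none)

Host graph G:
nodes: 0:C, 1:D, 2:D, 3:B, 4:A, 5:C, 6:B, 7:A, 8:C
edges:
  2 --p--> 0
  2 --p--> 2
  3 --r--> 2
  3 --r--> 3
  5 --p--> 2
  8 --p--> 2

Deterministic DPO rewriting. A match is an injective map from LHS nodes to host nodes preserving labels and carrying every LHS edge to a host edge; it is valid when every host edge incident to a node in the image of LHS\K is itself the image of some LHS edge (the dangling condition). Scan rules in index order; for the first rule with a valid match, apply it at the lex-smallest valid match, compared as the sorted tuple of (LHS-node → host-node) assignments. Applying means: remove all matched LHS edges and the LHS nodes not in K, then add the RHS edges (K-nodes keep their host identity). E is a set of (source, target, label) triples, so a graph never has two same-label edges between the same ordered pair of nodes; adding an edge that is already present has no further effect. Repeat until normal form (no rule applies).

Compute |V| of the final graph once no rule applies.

Answer: 3

Steps:
start.  V:9 E:6  edges: 2-p->0 2-p->2 3-r->2 3-r->3 5-p->2 8-p->2
1. fire R0 via {0↦2, 1↦3}  →  V:9 E:3  edges: 2-p->0 5-p->2 8-p->2
2. fire R2 via {0↦2, 1↦3, 2↦4, 3↦5}  →  V:6 E:2  edges: 2-p->0 8-p->2
3. fire R2 via {0↦2, 1↦6, 2↦7, 3↦8}  →  V:3 E:1  edges: 2-p->0
normal form: no rule applies after step 3
NF nodes: {0:C, 1:D, 2:D}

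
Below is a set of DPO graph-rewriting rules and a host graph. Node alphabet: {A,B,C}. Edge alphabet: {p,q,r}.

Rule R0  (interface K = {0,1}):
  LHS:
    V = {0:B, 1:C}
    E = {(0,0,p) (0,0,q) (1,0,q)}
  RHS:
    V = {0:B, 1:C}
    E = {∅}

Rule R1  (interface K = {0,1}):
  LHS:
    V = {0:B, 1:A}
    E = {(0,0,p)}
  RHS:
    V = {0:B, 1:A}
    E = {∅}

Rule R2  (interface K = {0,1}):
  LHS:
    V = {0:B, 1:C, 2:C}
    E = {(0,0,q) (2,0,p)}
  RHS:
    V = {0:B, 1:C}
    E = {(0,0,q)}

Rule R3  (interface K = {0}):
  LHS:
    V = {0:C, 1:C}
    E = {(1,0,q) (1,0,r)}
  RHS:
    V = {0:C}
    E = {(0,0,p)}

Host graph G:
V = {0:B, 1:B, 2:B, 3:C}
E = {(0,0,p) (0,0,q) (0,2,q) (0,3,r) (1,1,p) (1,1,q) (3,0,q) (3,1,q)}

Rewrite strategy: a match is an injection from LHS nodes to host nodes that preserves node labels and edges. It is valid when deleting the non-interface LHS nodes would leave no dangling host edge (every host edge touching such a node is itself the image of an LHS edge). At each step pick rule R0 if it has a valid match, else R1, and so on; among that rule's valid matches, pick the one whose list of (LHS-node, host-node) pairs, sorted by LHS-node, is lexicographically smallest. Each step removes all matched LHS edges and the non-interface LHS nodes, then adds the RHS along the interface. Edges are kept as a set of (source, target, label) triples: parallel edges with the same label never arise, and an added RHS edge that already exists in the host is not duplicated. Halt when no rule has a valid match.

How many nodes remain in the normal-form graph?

[0] host  ⇒  4 nodes, 8 edges  {0-p->0 0-q->0 0-q->2 0-r->3 1-p->1 1-q->1 3-q->0 3-q->1}
[1] R0 @ {0↦0, 1↦3}  ⇒  4 nodes, 5 edges  {0-q->2 0-r->3 1-p->1 1-q->1 3-q->1}
[2] R0 @ {0↦1, 1↦3}  ⇒  4 nodes, 2 edges  {0-q->2 0-r->3}
normal form: no rule applies after step 2
NF nodes: {0:B, 1:B, 2:B, 3:C}

Answer: 4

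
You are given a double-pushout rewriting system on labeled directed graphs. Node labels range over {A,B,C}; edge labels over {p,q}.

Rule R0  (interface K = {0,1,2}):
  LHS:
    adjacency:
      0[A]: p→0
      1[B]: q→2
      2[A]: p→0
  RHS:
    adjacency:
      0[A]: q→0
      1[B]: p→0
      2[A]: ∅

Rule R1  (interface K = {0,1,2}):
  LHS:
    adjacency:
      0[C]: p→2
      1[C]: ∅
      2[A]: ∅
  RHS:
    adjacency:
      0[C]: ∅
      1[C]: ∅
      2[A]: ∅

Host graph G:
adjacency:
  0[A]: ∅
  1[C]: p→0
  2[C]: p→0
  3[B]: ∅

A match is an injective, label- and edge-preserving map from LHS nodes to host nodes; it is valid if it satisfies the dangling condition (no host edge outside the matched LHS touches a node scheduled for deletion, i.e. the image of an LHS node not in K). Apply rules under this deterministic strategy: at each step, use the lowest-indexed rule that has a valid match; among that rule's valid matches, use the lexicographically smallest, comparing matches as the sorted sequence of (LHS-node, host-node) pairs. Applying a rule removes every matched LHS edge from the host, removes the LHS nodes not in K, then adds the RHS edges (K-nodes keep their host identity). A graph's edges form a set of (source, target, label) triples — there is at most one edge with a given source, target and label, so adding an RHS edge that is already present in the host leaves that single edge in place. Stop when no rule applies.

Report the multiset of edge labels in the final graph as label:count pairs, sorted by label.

[0] host  ⇒  4 nodes, 2 edges  {1-p->0 2-p->0}
[1] R1 @ {0↦1, 1↦2, 2↦0}  ⇒  4 nodes, 1 edges  {2-p->0}
[2] R1 @ {0↦2, 1↦1, 2↦0}  ⇒  4 nodes, 0 edges  {∅}
halt: no rule applies after step 2
NF edges: []

Answer: (no edges)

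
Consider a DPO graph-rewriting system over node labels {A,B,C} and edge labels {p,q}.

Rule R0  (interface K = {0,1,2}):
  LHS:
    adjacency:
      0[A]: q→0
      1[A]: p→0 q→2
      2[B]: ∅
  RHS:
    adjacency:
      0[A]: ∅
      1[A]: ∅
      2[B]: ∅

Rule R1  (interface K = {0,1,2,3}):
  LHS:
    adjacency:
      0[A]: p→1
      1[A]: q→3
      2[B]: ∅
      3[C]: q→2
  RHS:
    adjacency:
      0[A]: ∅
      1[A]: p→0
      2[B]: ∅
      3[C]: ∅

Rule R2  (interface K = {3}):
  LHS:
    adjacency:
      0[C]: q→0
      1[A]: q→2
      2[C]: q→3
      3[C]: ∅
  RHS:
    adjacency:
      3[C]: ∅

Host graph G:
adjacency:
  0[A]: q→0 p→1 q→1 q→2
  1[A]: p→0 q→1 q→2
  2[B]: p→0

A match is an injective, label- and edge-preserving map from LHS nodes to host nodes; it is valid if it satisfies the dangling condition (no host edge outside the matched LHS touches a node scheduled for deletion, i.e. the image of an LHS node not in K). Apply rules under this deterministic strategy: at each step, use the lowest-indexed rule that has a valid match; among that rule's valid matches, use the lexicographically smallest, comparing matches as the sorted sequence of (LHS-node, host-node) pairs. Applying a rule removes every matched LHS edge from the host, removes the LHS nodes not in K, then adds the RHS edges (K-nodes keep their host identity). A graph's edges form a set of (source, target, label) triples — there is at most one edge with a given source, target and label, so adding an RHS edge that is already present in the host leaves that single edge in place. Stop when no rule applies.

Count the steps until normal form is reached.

[0] host  ⇒  3 nodes, 8 edges  {0-q->0 0-p->1 0-q->1 0-q->2 1-p->0 1-q->1 1-q->2 2-p->0}
[1] R0 @ {0↦0, 1↦1, 2↦2}  ⇒  3 nodes, 5 edges  {0-p->1 0-q->1 0-q->2 1-q->1 2-p->0}
[2] R0 @ {0↦1, 1↦0, 2↦2}  ⇒  3 nodes, 2 edges  {0-q->1 2-p->0}
halt: no rule applies after step 2

Answer: 2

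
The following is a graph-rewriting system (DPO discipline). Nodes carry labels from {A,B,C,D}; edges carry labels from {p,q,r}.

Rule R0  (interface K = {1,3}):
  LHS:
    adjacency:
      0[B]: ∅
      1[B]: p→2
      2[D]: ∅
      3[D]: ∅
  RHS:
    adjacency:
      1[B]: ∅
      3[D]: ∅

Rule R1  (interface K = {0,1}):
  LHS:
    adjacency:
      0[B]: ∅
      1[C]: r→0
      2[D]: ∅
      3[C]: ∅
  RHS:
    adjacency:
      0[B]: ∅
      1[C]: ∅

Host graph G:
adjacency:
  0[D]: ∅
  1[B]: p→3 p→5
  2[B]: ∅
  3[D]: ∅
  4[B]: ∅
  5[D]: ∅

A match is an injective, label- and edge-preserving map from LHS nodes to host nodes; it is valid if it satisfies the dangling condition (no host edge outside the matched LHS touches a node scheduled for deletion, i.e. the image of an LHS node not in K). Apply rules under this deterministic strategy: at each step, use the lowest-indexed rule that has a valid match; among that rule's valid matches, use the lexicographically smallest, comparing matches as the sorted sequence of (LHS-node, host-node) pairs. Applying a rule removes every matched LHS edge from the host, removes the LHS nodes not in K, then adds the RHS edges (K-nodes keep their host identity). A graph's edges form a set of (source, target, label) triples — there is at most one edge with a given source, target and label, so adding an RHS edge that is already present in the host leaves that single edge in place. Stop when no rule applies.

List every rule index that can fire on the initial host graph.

R0: 8 valid matches — {0↦2, 1↦1, 2↦3, 3↦0}, {0↦2, 1↦1, 2↦3, 3↦5}, {0↦2, 1↦1, 2↦5, 3↦0} (+5 more)
R1: no valid match — LHS pattern not found

Answer: [R0]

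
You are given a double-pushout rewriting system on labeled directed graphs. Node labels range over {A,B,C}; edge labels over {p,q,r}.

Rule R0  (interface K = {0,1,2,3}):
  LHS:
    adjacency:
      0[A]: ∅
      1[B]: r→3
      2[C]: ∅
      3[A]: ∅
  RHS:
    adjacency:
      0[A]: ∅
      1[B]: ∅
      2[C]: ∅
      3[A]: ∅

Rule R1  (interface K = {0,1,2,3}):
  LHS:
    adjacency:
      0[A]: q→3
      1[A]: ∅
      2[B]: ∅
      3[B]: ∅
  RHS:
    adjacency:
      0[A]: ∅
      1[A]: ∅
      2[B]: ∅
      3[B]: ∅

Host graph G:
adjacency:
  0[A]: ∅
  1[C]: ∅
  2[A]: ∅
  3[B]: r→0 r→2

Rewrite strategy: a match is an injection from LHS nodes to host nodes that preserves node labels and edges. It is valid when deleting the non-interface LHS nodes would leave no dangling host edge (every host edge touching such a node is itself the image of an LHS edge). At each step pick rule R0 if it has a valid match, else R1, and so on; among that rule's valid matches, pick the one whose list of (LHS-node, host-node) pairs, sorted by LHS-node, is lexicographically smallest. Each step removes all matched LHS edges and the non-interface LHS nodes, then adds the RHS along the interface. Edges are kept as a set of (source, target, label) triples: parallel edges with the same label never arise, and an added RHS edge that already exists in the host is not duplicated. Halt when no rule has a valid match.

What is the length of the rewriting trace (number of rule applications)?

Answer: 2

Derivation:
start.  V:4 E:2  edges: 3-r->0 3-r->2
1. fire R0 via {0↦0, 1↦3, 2↦1, 3↦2}  →  V:4 E:1  edges: 3-r->0
2. fire R0 via {0↦2, 1↦3, 2↦1, 3↦0}  →  V:4 E:0  edges: ∅
final graph: no rule applies after step 2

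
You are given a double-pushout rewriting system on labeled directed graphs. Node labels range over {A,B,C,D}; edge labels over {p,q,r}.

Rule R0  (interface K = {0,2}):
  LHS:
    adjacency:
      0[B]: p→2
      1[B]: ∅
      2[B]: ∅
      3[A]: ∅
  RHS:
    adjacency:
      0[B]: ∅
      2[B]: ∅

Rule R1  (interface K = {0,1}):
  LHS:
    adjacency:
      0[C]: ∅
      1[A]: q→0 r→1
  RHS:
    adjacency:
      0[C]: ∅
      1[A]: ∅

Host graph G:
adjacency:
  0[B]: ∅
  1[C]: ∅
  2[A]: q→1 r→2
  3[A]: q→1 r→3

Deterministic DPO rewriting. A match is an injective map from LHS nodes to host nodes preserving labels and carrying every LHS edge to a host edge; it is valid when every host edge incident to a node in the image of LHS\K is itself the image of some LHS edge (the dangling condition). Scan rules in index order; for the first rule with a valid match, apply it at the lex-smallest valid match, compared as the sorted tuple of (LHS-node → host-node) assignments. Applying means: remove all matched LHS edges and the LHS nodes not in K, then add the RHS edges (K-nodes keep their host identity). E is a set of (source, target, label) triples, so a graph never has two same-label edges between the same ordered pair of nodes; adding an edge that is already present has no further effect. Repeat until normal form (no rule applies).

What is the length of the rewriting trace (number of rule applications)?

Answer: 2

Rewrite trace:
[0] host  ⇒  4 nodes, 4 edges  {2-q->1 2-r->2 3-q->1 3-r->3}
[1] R1 @ {0↦1, 1↦2}  ⇒  4 nodes, 2 edges  {3-q->1 3-r->3}
[2] R1 @ {0↦1, 1↦3}  ⇒  4 nodes, 0 edges  {∅}
final graph: no rule applies after step 2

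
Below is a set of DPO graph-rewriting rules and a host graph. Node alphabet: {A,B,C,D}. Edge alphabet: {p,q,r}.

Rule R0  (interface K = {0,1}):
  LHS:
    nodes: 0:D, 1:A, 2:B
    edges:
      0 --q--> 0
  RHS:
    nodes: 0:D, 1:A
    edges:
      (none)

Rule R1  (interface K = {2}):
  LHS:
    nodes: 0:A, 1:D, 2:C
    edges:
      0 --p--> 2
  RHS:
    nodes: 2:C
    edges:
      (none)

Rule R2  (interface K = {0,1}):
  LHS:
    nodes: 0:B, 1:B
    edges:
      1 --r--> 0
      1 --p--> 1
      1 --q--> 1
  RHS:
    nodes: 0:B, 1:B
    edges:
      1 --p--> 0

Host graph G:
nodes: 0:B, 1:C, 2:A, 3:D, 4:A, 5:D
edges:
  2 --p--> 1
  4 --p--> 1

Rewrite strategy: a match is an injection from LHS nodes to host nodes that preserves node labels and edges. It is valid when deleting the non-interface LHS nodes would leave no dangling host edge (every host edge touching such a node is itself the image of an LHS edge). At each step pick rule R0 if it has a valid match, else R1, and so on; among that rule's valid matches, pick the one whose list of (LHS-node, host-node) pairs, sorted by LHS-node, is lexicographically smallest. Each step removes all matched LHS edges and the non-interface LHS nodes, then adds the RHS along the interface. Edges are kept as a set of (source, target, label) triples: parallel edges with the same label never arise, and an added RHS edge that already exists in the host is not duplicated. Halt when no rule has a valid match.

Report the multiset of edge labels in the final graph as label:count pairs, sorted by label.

[0] host  ⇒  6 nodes, 2 edges  {2-p->1 4-p->1}
[1] R1 @ {0↦2, 1↦3, 2↦1}  ⇒  4 nodes, 1 edges  {4-p->1}
[2] R1 @ {0↦4, 1↦5, 2↦1}  ⇒  2 nodes, 0 edges  {∅}
normal form: no rule applies after step 2
NF edges: []

Answer: (no edges)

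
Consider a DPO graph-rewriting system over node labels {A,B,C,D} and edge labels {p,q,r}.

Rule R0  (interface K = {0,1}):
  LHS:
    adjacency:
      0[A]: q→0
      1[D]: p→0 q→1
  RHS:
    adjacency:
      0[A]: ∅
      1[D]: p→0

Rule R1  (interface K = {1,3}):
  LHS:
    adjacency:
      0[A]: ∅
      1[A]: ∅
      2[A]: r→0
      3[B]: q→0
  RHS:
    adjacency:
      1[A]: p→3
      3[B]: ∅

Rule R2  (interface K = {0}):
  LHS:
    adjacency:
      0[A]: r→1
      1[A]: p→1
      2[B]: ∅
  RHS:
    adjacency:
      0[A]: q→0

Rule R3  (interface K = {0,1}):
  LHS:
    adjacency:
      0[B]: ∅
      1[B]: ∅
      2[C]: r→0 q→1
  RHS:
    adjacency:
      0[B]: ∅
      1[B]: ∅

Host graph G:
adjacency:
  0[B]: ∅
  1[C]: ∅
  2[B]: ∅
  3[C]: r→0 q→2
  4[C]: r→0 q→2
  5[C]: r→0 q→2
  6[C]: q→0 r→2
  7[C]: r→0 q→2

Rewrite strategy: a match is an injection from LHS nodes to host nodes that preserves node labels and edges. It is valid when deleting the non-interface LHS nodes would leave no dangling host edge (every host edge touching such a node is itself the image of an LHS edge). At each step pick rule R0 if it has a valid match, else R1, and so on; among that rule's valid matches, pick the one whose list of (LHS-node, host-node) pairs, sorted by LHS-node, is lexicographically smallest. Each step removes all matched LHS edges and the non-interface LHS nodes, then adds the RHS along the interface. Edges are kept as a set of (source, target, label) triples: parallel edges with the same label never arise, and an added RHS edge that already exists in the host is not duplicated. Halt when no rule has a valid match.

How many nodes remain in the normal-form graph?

Answer: 3

Rewrite trace:
[0] host  ⇒  8 nodes, 10 edges  {3-r->0 3-q->2 4-r->0 4-q->2 5-r->0 5-q->2 6-q->0 6-r->2 7-r->0 7-q->2}
[1] R3 @ {0↦0, 1↦2, 2↦3}  ⇒  7 nodes, 8 edges  {4-r->0 4-q->2 5-r->0 5-q->2 6-q->0 6-r->2 7-r->0 7-q->2}
[2] R3 @ {0↦0, 1↦2, 2↦4}  ⇒  6 nodes, 6 edges  {5-r->0 5-q->2 6-q->0 6-r->2 7-r->0 7-q->2}
[3] R3 @ {0↦0, 1↦2, 2↦5}  ⇒  5 nodes, 4 edges  {6-q->0 6-r->2 7-r->0 7-q->2}
[4] R3 @ {0↦0, 1↦2, 2↦7}  ⇒  4 nodes, 2 edges  {6-q->0 6-r->2}
[5] R3 @ {0↦2, 1↦0, 2↦6}  ⇒  3 nodes, 0 edges  {∅}
normal form: no rule applies after step 5
NF nodes: {0:B, 1:C, 2:B}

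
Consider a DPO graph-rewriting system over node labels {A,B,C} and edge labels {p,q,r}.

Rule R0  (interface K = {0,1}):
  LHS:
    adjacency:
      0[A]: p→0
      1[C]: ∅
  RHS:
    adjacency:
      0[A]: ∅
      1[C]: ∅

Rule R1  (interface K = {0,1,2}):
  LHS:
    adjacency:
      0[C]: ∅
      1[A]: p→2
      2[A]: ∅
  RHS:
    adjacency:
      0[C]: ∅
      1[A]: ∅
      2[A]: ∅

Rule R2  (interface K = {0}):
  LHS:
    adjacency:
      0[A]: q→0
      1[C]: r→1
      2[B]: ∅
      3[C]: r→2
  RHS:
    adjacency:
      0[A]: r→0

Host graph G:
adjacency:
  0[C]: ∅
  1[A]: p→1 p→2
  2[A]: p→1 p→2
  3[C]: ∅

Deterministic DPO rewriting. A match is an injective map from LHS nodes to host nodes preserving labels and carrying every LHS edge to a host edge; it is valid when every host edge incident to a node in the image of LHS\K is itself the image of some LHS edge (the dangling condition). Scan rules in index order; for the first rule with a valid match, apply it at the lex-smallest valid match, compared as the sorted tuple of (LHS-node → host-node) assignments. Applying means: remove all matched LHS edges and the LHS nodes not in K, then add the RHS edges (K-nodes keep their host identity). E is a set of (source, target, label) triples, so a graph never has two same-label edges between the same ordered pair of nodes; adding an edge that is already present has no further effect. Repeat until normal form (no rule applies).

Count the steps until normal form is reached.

Answer: 4

Rewrite trace:
[0] host  ⇒  4 nodes, 4 edges  {1-p->1 1-p->2 2-p->1 2-p->2}
[1] R0 @ {0↦1, 1↦0}  ⇒  4 nodes, 3 edges  {1-p->2 2-p->1 2-p->2}
[2] R0 @ {0↦2, 1↦0}  ⇒  4 nodes, 2 edges  {1-p->2 2-p->1}
[3] R1 @ {0↦0, 1↦1, 2↦2}  ⇒  4 nodes, 1 edges  {2-p->1}
[4] R1 @ {0↦0, 1↦2, 2↦1}  ⇒  4 nodes, 0 edges  {∅}
normal form: no rule applies after step 4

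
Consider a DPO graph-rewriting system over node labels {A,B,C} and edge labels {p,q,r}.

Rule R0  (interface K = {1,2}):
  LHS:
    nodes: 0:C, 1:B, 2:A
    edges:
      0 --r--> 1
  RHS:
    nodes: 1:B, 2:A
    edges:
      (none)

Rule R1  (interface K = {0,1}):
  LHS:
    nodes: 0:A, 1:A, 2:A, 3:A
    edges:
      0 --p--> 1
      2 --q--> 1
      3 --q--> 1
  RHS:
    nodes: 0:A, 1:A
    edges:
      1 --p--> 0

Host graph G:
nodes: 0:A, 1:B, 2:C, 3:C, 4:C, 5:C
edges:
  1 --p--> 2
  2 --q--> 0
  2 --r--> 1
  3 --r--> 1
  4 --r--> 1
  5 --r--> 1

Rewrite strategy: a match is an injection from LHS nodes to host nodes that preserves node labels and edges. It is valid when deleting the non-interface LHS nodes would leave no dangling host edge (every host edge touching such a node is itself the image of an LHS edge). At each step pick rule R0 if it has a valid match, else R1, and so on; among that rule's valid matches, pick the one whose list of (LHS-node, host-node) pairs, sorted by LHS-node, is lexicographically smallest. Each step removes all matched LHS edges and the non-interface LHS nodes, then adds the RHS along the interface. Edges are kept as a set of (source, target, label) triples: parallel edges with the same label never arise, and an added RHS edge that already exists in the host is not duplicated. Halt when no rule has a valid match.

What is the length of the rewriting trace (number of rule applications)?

[0] host  ⇒  6 nodes, 6 edges  {1-p->2 2-q->0 2-r->1 3-r->1 4-r->1 5-r->1}
[1] R0 @ {0↦3, 1↦1, 2↦0}  ⇒  5 nodes, 5 edges  {1-p->2 2-q->0 2-r->1 4-r->1 5-r->1}
[2] R0 @ {0↦4, 1↦1, 2↦0}  ⇒  4 nodes, 4 edges  {1-p->2 2-q->0 2-r->1 5-r->1}
[3] R0 @ {0↦5, 1↦1, 2↦0}  ⇒  3 nodes, 3 edges  {1-p->2 2-q->0 2-r->1}
halt: no rule applies after step 3

Answer: 3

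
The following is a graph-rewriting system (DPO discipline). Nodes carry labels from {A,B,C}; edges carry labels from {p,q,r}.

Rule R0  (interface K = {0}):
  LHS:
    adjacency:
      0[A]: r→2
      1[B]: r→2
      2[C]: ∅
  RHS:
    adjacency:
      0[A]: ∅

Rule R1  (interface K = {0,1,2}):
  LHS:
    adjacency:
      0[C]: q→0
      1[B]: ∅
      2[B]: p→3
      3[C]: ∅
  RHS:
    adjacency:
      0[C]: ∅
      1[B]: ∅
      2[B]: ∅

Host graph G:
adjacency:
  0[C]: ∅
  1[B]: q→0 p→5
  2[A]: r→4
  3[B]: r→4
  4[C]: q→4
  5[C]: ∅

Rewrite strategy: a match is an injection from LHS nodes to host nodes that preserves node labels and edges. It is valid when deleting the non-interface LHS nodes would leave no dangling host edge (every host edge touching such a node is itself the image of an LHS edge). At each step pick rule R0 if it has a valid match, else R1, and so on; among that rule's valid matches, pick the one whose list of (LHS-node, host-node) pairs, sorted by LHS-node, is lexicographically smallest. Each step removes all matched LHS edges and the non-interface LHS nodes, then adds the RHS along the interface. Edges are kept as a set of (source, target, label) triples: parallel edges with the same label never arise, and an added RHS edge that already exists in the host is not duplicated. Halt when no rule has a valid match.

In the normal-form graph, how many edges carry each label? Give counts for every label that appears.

[0] host  ⇒  6 nodes, 5 edges  {1-q->0 1-p->5 2-r->4 3-r->4 4-q->4}
[1] R1 @ {0↦4, 1↦3, 2↦1, 3↦5}  ⇒  5 nodes, 3 edges  {1-q->0 2-r->4 3-r->4}
[2] R0 @ {0↦2, 1↦3, 2↦4}  ⇒  3 nodes, 1 edges  {1-q->0}
normal form: no rule applies after step 2
NF edges: [(1, 0, 'q')]

Answer: q:1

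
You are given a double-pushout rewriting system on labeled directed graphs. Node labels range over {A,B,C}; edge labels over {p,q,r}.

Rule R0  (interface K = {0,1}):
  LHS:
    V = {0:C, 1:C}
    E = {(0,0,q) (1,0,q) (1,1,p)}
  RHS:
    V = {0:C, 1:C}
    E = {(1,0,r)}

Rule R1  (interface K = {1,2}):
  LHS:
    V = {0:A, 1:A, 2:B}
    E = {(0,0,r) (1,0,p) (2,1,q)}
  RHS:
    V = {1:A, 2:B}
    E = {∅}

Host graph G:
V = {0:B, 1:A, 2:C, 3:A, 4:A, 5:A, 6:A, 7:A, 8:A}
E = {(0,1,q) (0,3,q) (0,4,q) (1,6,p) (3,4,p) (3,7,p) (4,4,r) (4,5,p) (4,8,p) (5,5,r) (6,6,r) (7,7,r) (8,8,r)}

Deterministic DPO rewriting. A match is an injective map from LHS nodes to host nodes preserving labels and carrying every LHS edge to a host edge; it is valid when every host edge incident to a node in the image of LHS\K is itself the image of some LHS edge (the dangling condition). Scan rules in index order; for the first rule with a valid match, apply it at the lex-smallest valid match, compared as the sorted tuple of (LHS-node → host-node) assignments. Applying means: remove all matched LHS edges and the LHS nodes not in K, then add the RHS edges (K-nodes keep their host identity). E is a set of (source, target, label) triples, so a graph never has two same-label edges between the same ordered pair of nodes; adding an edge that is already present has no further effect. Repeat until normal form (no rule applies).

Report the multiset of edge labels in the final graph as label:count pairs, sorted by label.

initial: |V|=9 |E|=13  E = 0-q->1 0-q->3 0-q->4 1-p->6 3-p->4 3-p->7 4-r->4 4-p->5 4-p->8 5-r->5 6-r->6 7-r->7 8-r->8
step 1: apply R1 at {0↦5, 1↦4, 2↦0}  → |V|=8 |E|=10  E = 0-q->1 0-q->3 1-p->6 3-p->4 3-p->7 4-r->4 4-p->8 6-r->6 7-r->7 8-r->8
step 2: apply R1 at {0↦6, 1↦1, 2↦0}  → |V|=7 |E|=7  E = 0-q->3 3-p->4 3-p->7 4-r->4 4-p->8 7-r->7 8-r->8
step 3: apply R1 at {0↦7, 1↦3, 2↦0}  → |V|=6 |E|=4  E = 3-p->4 4-r->4 4-p->8 8-r->8
halt: no rule applies after step 3
NF edges: [(3, 4, 'p'), (4, 4, 'r'), (4, 8, 'p'), (8, 8, 'r')]

Answer: p:2 r:2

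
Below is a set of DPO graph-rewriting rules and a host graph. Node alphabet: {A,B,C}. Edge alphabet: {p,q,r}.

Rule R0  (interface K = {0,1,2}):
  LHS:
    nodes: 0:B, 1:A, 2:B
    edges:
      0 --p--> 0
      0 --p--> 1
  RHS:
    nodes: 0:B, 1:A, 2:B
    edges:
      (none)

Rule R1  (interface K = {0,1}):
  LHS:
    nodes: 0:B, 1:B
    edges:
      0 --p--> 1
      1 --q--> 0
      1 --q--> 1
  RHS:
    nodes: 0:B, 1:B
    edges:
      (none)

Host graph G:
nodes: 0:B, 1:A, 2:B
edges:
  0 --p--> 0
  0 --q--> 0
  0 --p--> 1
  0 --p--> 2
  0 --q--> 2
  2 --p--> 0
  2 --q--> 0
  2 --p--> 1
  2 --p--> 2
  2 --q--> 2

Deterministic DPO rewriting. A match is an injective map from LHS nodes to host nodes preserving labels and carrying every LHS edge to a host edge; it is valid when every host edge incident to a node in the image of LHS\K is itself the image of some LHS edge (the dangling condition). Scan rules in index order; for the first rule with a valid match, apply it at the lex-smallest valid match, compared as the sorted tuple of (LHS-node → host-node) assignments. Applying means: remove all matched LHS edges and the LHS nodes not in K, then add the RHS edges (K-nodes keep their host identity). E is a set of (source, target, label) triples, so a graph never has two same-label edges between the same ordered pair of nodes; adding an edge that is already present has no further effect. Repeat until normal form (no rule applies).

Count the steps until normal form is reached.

start.  V:3 E:10  edges: 0-p->0 0-q->0 0-p->1 0-p->2 0-q->2 2-p->0 2-q->0 2-p->1 2-p->2 2-q->2
1. fire R0 via {0↦0, 1↦1, 2↦2}  →  V:3 E:8  edges: 0-q->0 0-p->2 0-q->2 2-p->0 2-q->0 2-p->1 2-p->2 2-q->2
2. fire R0 via {0↦2, 1↦1, 2↦0}  →  V:3 E:6  edges: 0-q->0 0-p->2 0-q->2 2-p->0 2-q->0 2-q->2
3. fire R1 via {0↦0, 1↦2}  →  V:3 E:3  edges: 0-q->0 0-q->2 2-p->0
4. fire R1 via {0↦2, 1↦0}  →  V:3 E:0  edges: ∅
final graph: no rule applies after step 4

Answer: 4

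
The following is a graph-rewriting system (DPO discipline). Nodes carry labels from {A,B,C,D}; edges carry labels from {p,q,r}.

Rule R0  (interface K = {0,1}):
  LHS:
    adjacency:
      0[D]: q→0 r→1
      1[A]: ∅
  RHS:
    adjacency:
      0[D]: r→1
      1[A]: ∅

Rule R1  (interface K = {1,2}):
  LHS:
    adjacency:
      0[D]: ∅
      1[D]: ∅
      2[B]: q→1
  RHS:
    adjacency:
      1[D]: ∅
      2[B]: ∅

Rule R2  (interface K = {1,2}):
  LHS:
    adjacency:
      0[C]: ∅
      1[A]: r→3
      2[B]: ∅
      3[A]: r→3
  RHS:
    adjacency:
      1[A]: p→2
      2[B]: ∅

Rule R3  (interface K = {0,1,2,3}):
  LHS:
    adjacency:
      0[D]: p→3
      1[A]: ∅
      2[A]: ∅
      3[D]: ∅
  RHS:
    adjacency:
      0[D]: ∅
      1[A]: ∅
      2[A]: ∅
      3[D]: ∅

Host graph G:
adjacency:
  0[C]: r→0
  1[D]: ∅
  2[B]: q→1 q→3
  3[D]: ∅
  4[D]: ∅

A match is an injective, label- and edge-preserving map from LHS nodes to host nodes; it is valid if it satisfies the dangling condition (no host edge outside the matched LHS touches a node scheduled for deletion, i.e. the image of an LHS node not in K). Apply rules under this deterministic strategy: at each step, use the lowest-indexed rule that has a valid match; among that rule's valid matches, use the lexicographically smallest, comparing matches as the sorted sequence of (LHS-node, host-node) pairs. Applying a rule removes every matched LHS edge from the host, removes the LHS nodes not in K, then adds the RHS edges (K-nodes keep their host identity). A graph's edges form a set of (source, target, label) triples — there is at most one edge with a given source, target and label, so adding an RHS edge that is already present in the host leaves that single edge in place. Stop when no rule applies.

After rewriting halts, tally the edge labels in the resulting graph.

Answer: r:1

Derivation:
[0] host  ⇒  5 nodes, 3 edges  {0-r->0 2-q->1 2-q->3}
[1] R1 @ {0↦4, 1↦1, 2↦2}  ⇒  4 nodes, 2 edges  {0-r->0 2-q->3}
[2] R1 @ {0↦1, 1↦3, 2↦2}  ⇒  3 nodes, 1 edges  {0-r->0}
halt: no rule applies after step 2
NF edges: [(0, 0, 'r')]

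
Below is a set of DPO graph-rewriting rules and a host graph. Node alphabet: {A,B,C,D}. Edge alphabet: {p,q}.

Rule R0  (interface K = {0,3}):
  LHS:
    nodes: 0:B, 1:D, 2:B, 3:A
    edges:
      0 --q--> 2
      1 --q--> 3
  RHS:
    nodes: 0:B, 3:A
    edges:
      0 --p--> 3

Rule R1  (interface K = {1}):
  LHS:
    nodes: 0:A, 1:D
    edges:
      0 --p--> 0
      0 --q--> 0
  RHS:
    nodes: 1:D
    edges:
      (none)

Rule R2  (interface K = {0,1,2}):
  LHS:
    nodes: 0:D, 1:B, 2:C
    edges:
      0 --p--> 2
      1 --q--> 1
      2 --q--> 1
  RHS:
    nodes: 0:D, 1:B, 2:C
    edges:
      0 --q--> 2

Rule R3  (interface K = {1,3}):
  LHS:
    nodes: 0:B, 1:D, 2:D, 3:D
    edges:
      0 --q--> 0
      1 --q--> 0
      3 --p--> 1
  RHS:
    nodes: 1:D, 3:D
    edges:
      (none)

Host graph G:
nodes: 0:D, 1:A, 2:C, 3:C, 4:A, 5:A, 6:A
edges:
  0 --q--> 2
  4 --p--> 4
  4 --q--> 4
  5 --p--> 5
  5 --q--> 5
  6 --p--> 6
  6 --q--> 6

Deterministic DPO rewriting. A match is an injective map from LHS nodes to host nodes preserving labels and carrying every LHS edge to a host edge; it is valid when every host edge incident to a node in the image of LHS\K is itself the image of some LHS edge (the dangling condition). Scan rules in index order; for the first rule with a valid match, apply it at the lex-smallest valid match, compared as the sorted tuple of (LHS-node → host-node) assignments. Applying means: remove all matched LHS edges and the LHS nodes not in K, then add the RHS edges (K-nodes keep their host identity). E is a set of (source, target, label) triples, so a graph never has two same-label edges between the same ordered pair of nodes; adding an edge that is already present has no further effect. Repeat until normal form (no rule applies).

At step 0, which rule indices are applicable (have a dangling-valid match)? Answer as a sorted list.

R0: no valid match — LHS pattern not found
R1: 3 valid matches — {0↦4, 1↦0}, {0↦5, 1↦0}, {0↦6, 1↦0}
R2: no valid match — LHS pattern not found
R3: no valid match — LHS pattern not found

Answer: [R1]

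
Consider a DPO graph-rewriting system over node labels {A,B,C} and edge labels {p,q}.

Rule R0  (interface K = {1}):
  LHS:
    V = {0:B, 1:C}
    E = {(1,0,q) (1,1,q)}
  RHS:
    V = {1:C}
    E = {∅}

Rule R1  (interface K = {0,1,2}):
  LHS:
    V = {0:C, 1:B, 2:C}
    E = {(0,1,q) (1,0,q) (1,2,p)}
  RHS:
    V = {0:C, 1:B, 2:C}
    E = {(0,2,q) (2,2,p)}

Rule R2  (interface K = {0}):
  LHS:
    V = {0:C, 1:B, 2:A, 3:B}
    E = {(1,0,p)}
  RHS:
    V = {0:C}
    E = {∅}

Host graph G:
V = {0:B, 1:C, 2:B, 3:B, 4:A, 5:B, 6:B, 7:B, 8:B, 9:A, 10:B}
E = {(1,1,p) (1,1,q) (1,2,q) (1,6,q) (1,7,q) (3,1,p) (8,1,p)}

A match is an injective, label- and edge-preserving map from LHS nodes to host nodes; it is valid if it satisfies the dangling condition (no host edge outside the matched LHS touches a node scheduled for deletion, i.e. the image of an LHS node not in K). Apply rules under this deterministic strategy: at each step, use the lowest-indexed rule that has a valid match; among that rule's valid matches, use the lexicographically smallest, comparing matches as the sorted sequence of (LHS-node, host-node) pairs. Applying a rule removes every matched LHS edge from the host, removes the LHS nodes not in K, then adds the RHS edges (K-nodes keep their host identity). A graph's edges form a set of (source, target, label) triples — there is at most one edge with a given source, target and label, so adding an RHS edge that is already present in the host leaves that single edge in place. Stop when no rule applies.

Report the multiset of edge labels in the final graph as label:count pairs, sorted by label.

Answer: p:1 q:2

Rewrite trace:
[0] host  ⇒  11 nodes, 7 edges  {1-p->1 1-q->1 1-q->2 1-q->6 1-q->7 3-p->1 8-p->1}
[1] R0 @ {0↦2, 1↦1}  ⇒  10 nodes, 5 edges  {1-p->1 1-q->6 1-q->7 3-p->1 8-p->1}
[2] R2 @ {0↦1, 1↦3, 2↦4, 3↦0}  ⇒  7 nodes, 4 edges  {1-p->1 1-q->6 1-q->7 8-p->1}
[3] R2 @ {0↦1, 1↦8, 2↦9, 3↦5}  ⇒  4 nodes, 3 edges  {1-p->1 1-q->6 1-q->7}
halt: no rule applies after step 3
NF edges: [(1, 1, 'p'), (1, 6, 'q'), (1, 7, 'q')]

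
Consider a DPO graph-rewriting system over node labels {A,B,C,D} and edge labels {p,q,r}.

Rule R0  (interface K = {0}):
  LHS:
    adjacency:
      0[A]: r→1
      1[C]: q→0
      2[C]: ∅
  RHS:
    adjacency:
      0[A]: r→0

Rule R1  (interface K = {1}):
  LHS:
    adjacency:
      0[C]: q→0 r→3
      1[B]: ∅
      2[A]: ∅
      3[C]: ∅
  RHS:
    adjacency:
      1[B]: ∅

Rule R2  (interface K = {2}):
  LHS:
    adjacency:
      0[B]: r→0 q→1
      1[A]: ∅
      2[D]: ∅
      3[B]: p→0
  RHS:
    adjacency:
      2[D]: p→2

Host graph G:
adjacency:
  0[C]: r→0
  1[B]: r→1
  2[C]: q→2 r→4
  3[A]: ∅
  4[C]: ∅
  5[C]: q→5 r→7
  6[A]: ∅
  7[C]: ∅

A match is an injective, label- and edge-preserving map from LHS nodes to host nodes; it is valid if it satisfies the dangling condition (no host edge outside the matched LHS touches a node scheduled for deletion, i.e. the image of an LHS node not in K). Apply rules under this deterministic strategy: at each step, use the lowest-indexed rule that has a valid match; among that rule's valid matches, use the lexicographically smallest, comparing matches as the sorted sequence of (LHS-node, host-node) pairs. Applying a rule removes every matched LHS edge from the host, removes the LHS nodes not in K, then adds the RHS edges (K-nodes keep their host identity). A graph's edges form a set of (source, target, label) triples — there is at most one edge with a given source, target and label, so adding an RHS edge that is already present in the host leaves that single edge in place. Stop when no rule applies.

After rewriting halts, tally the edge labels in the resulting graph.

Answer: r:2

Rewrite trace:
[0] host  ⇒  8 nodes, 6 edges  {0-r->0 1-r->1 2-q->2 2-r->4 5-q->5 5-r->7}
[1] R1 @ {0↦2, 1↦1, 2↦3, 3↦4}  ⇒  5 nodes, 4 edges  {0-r->0 1-r->1 5-q->5 5-r->7}
[2] R1 @ {0↦5, 1↦1, 2↦6, 3↦7}  ⇒  2 nodes, 2 edges  {0-r->0 1-r->1}
normal form: no rule applies after step 2
NF edges: [(0, 0, 'r'), (1, 1, 'r')]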